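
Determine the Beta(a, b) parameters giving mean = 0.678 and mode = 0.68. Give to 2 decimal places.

a = 122.04, b = 57.96

With s = a+b: μ = a/s and mode = (a−1)/(s−2). Eliminating a = μs,
μs − 1 = m(s−2) ⇒ s(μ−m) = 1−2m ⇒ s = -0.36/-0.002 = 180.0000.
So a = μs = 122.04, b = (1−μ)s = 57.96.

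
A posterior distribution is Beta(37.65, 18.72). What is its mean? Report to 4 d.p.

0.6679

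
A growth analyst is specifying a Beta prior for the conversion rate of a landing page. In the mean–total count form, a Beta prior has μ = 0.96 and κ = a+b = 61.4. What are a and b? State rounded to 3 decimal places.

a = 58.944, b = 2.456

Split κ in proportion μ : (1−μ): a = 0.96·61.4 = 58.944, b = 61.4 − 58.944 = 2.456.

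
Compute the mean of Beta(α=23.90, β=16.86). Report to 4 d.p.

0.5864

The Beta mean is α/(α+β) = 23.90/(23.90+16.86) = 0.5864.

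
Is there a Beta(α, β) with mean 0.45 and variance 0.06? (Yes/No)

A Beta with mean μ has variance μ(1−μ)/(α+β+1) < μ(1−μ).
Here μ(1−μ) = 0.45×0.55 = 0.2475, and 0.06 < 0.2475.

Yes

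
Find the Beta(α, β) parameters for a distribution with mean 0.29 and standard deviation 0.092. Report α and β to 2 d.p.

α = 6.76, β = 16.56

Variance = 0.092² = 0.008464. The moment-matching identity α+β = μ(1−μ)/Var − 1 gives
α+β = 0.2059/0.008464 − 1 = 23.3266, so α = μ·23.3266 = 6.76 and β = (1−μ)·23.3266 = 16.56.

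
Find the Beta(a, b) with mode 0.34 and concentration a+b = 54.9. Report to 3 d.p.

a = 18.986, b = 35.914

Since the density peak of Beta(a,b) is at (a−1)/(a+b−2),
a = 1 + 0.34(54.9−2) = 18.986 and b = 54.9 − 18.986 = 35.914.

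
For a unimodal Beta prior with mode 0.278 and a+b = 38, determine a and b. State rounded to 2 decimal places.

Mode = (a−1)/(κ−2) with κ = a+b, so a−1 = 0.278·36 = 10.01.
a = 11.01; b = κ − a = 26.99.

a = 11.01, b = 26.99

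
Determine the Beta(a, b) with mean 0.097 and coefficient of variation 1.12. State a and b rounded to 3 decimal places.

a = 0.623, b = 5.798

σ = CV·μ = 1.12×0.097 = 0.10864, so σ² = 0.011803.
s+1 = μ(1−μ)/σ² = 0.087591/0.011803 = 7.4213, so s = a+b = 6.4213.
a = μs = 0.623, b = (1−μ)s = 5.798.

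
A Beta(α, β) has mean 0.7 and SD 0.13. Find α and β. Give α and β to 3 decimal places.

α = 7.998, β = 3.428

First σ² = 0.0169. Setting α = μn, β = (1−μ)n with n = α+β,
μ(1−μ)/(n+1) = 0.0169 ⇒ n+1 = 0.21/0.0169 = 12.4260 ⇒ n = 11.4260.
Hence α = 0.7×11.4260 = 7.998, β = 0.3×11.4260 = 3.428.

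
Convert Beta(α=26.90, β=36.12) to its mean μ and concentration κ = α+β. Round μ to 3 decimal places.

μ = 0.427, κ = 63.02

κ = α+β = 26.90+36.12 = 63.02; μ = α/κ = 26.90/63.02 = 0.427.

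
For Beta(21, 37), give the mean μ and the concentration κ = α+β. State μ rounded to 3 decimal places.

μ = 0.362, κ = 58

κ = α+β = 21+37 = 58; μ = α/κ = 21/58 = 0.362.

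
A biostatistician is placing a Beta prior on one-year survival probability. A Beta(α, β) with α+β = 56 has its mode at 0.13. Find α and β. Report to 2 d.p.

Since the density peak of Beta(α,β) is at (α−1)/(α+β−2),
α = 1 + 0.13(56−2) = 8.02 and β = 56 − 8.02 = 47.98.

α = 8.02, β = 47.98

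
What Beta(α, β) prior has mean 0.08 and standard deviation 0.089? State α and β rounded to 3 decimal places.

α = 0.663, β = 7.628

Variance = 0.089² = 0.007921. The moment-matching identity α+β = μ(1−μ)/Var − 1 gives
α+β = 0.0736/0.007921 − 1 = 8.2918, so α = μ·8.2918 = 0.663 and β = (1−μ)·8.2918 = 7.628.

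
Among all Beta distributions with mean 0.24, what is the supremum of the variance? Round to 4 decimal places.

0.1824

Var = μ(1−μ)/(α+β+1), which approaches μ(1−μ) as α+β → 0.
So the supremum is μ(1−μ) = 0.24×0.76 = 0.1824.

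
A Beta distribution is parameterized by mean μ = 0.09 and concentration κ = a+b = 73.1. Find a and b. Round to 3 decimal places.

a = 6.579, b = 66.521

Split κ in proportion μ : (1−μ): a = 0.09·73.1 = 6.579, b = 73.1 − 6.579 = 66.521.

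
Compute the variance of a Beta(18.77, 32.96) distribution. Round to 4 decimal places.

μ = 18.77/51.73 = 0.362846; Var = μ(1−μ)/(α+β+1) = 0.2311887/52.73 = 0.0044.

0.0044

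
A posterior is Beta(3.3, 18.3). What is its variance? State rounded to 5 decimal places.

Var = αβ/[(α+β)²(α+β+1)] = (3.3×18.3)/(21.6²×22.6) = 60.39/10544.256 = 0.00573.

0.00573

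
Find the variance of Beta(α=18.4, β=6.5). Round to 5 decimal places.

α+β = 24.9 and αβ = 119.60, so Var = αβ/[(α+β)²(α+β+1)] = 119.60/16058.259 = 0.00745.

0.00745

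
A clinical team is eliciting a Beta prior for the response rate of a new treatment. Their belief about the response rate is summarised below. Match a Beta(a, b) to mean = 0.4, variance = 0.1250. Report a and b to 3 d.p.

a = 0.368, b = 0.552

By moment matching, a+b = μ(1−μ)/σ² − 1 = (0.4·0.6)/0.1250 − 1 = 1.9200 − 1 = 0.9200.
Since a/(a+b) = μ, a = 0.4·0.9200 = 0.368 and b = 0.6·0.9200 = 0.552.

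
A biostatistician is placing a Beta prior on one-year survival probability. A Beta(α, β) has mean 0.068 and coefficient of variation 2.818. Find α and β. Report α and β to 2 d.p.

σ = CV·μ = 2.818×0.068 = 0.19162, so σ² = 0.036720.
s+1 = μ(1−μ)/σ² = 0.063376/0.036720 = 1.7259, so s = α+β = 0.7259.
α = μs = 0.05, β = (1−μ)s = 0.68.

α = 0.05, β = 0.68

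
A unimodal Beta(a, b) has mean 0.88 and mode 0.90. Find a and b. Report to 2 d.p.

a = 35.20, b = 4.80

Let s = a+b. Mean gives a = μs = 0.88s; mode gives (a−1)/(s−2) = 0.90.
Substituting: 0.88s − 1 = 0.90(s−2) = 0.90s − 1.80, so -0.02s = -0.80 and s = 40.0000.
Then a = 0.88×40.0000 = 35.20 and b = s−a = 4.80.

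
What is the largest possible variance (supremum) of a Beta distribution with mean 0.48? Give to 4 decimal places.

For fixed mean μ the Beta variance is μ(1−μ)/(α+β+1), increasing as α+β decreases.
Its least upper bound (not attained) is μ(1−μ) = 0.48·0.52 = 0.2496.

0.2496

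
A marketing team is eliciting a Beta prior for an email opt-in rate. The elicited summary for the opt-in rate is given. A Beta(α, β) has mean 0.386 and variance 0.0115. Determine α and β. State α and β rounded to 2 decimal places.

Let s = α+β. The Beta variance is μ(1−μ)/(s+1).
So s+1 = μ(1−μ)/σ² = (0.386×0.614)/0.0115 = 0.237004/0.0115 = 20.6090, giving s = 19.6090.
Then α = μs = 0.386×19.6090 = 7.57 and β = (1−μ)s = 0.614×19.6090 = 12.04.

α = 7.57, β = 12.04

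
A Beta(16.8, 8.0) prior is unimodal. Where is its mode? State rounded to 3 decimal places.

With α,β > 1, mode = (α−1)/(α+β−2) = 15.8/22.8 = 0.693.

0.693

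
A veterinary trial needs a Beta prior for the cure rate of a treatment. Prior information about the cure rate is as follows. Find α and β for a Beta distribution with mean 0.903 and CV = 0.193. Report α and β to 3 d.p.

Var = (CV·μ)² = (0.193×0.903)² = 0.030373.
α+β = μ(1−μ)/Var − 1 = 0.087591/0.030373 − 1 = 1.8838.
Thus α = 0.903·1.8838 = 1.701 and β = 0.097·1.8838 = 0.183.

α = 1.701, β = 0.183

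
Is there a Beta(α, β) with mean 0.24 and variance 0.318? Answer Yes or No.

No

A Beta with mean μ has variance μ(1−μ)/(α+β+1) < μ(1−μ).
Here μ(1−μ) = 0.24×0.76 = 0.1824, and 0.318 ≥ 0.1824.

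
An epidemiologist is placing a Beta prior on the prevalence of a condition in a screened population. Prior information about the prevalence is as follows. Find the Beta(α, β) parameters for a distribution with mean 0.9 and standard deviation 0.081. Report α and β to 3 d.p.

α = 11.446, β = 1.272

σ² = 0.081² = 0.006561.
With s = α+β, Var = μ(1−μ)/(s+1), so s+1 = (0.9×0.1)/0.006561 = 13.7174 and s = 12.7174.
α = μs = 11.446, β = (1−μ)s = 1.272.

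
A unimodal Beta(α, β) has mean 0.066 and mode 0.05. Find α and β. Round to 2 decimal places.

α = 3.71, β = 52.54

Let s = α+β. Mean gives α = μs = 0.066s; mode gives (α−1)/(s−2) = 0.05.
Substituting: 0.066s − 1 = 0.05(s−2) = 0.05s − 0.10, so 0.016s = 0.90 and s = 56.2500.
Then α = 0.066×56.2500 = 3.71 and β = s−α = 52.54.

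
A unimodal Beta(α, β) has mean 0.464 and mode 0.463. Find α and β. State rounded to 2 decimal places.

Let s = α+β. Mean gives α = μs = 0.464s; mode gives (α−1)/(s−2) = 0.463.
Substituting: 0.464s − 1 = 0.463(s−2) = 0.463s − 0.926, so 0.001s = 0.074 and s = 74.0000.
Then α = 0.464×74.0000 = 34.34 and β = s−α = 39.66.

α = 34.34, β = 39.66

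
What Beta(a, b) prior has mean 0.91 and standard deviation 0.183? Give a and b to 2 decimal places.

First σ² = 0.033489. Setting a = μn, b = (1−μ)n with n = a+b,
μ(1−μ)/(n+1) = 0.033489 ⇒ n+1 = 0.0819/0.033489 = 2.4456 ⇒ n = 1.4456.
Hence a = 0.91×1.4456 = 1.32, b = 0.09×1.4456 = 0.13.

a = 1.32, b = 0.13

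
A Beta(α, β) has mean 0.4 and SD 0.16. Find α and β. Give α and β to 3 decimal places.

α = 3.350, β = 5.025

Variance = 0.16² = 0.0256. The moment-matching identity α+β = μ(1−μ)/Var − 1 gives
α+β = 0.24/0.0256 − 1 = 8.3750, so α = μ·8.3750 = 3.350 and β = (1−μ)·8.3750 = 5.025.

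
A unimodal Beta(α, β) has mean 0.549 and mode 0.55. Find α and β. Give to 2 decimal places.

α = 54.90, β = 45.10

Let s = α+β. Mean gives α = μs = 0.549s; mode gives (α−1)/(s−2) = 0.55.
Substituting: 0.549s − 1 = 0.55(s−2) = 0.55s − 1.10, so -0.001s = -0.10 and s = 100.0000.
Then α = 0.549×100.0000 = 54.90 and β = s−α = 45.10.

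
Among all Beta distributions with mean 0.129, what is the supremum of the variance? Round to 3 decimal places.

0.112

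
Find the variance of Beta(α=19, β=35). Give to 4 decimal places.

0.0041

Var = αβ/[(α+β)²(α+β+1)] = (19×35)/(54²×55) = 665/160380 = 0.0041.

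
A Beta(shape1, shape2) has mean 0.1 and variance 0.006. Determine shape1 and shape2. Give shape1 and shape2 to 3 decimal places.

shape1 = 1.400, shape2 = 12.600

By moment matching, shape1+shape2 = μ(1−μ)/σ² − 1 = (0.1·0.9)/0.006 − 1 = 15.0000 − 1 = 14.0000.
Since shape1/(shape1+shape2) = μ, shape1 = 0.1·14.0000 = 1.400 and shape2 = 0.9·14.0000 = 12.600.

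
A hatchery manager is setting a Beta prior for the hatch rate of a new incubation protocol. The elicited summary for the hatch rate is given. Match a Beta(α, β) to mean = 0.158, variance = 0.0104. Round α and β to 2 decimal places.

Write ν = α+β; then α = μν and Var = μ(1−μ)/(ν+1).
ν = μ(1−μ)/Var − 1 = 0.133036/0.0104 − 1 = 11.7919.
α = 0.158·11.7919 = 1.86, β = 0.842·11.7919 = 9.93.

α = 1.86, β = 9.93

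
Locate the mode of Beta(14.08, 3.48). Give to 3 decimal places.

0.841

The density x^(α−1)(1−x)^(β−1) is maximised at (α−1)/(α+β−2) = 13.08/15.56 = 0.841.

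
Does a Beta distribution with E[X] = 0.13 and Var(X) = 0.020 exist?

Yes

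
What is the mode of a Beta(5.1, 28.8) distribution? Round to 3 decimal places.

0.129

With α,β > 1, mode = (α−1)/(α+β−2) = 4.1/31.9 = 0.129.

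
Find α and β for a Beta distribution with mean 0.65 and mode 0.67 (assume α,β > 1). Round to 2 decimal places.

α = 11.05, β = 5.95

Let s = α+β. Mean gives α = μs = 0.65s; mode gives (α−1)/(s−2) = 0.67.
Substituting: 0.65s − 1 = 0.67(s−2) = 0.67s − 1.34, so -0.02s = -0.34 and s = 17.0000.
Then α = 0.65×17.0000 = 11.05 and β = s−α = 5.95.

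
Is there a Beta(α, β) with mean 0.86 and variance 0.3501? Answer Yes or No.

No

A Beta with mean μ has variance μ(1−μ)/(α+β+1) < μ(1−μ).
Here μ(1−μ) = 0.86×0.14 = 0.1204, and 0.3501 ≥ 0.1204.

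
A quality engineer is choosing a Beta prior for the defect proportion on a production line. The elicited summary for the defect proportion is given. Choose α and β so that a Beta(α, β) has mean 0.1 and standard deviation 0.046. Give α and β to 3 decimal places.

α = 4.153, β = 37.380

σ² = 0.046² = 0.002116.
With s = α+β, Var = μ(1−μ)/(s+1), so s+1 = (0.1×0.9)/0.002116 = 42.5331 and s = 41.5331.
α = μs = 4.153, β = (1−μ)s = 37.380.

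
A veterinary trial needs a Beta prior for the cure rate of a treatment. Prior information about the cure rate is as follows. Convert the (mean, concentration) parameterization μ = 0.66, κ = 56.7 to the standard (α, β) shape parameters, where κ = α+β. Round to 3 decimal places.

Split κ in proportion μ : (1−μ): α = 0.66·56.7 = 37.422, β = 56.7 − 37.422 = 19.278.

α = 37.422, β = 19.278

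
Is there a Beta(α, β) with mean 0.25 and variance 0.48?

The Beta variance bound is σ² < μ(1−μ).
Here μ(1−μ) = 0.25×0.75 = 0.1875, and 0.48 ≥ 0.1875.

No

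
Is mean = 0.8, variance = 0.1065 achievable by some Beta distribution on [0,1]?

Yes

For any Beta, Var(X) < E[X]·(1−E[X]).
Here μ(1−μ) = 0.8×0.2 = 0.16, and 0.1065 < 0.16.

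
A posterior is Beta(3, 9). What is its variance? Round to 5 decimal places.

α+β = 12 and αβ = 27, so Var = αβ/[(α+β)²(α+β+1)] = 27/1872 = 0.01442.

0.01442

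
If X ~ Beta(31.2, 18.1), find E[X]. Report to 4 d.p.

0.6329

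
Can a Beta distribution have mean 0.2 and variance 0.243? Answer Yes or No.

A Beta with mean μ has variance μ(1−μ)/(α+β+1) < μ(1−μ).
Here μ(1−μ) = 0.2×0.8 = 0.16, and 0.243 ≥ 0.16.

No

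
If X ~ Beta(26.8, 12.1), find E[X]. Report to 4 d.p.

The Beta mean is α/(α+β) = 26.8/(26.8+12.1) = 0.6889.

0.6889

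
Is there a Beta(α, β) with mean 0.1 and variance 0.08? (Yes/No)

For any Beta, Var(X) < E[X]·(1−E[X]).
Here μ(1−μ) = 0.1×0.9 = 0.09, and 0.08 < 0.09.

Yes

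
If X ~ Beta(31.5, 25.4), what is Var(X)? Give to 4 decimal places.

α+β = 56.9 and αβ = 800.10, so Var = αβ/[(α+β)²(α+β+1)] = 800.10/187457.619 = 0.0043.

0.0043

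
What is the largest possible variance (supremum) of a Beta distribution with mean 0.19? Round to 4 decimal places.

0.1539

For fixed mean μ the Beta variance is μ(1−μ)/(α+β+1), increasing as α+β decreases.
Its least upper bound (not attained) is μ(1−μ) = 0.19·0.81 = 0.1539.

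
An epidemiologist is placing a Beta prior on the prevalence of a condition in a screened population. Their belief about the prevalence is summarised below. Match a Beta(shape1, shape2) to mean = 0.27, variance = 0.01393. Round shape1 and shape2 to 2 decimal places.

shape1 = 3.55, shape2 = 9.60

Let s = shape1+shape2. The Beta variance is μ(1−μ)/(s+1).
So s+1 = μ(1−μ)/σ² = (0.27×0.73)/0.01393 = 0.1971/0.01393 = 14.1493, giving s = 13.1493.
Then shape1 = μs = 0.27×13.1493 = 3.55 and shape2 = (1−μ)s = 0.73×13.1493 = 9.60.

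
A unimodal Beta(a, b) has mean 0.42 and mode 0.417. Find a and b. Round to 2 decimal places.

With s = a+b: μ = a/s and mode = (a−1)/(s−2). Eliminating a = μs,
μs − 1 = m(s−2) ⇒ s(μ−m) = 1−2m ⇒ s = 0.166/0.003 = 55.3333.
So a = μs = 23.24, b = (1−μ)s = 32.09.

a = 23.24, b = 32.09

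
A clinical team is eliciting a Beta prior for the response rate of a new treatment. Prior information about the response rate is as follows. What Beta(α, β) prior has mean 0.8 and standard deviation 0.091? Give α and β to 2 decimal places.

α = 14.66, β = 3.66

First σ² = 0.008281. Setting α = μn, β = (1−μ)n with n = α+β,
μ(1−μ)/(n+1) = 0.008281 ⇒ n+1 = 0.16/0.008281 = 19.3213 ⇒ n = 18.3213.
Hence α = 0.8×18.3213 = 14.66, β = 0.2×18.3213 = 3.66.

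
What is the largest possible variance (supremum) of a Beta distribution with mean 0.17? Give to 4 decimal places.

0.1411

Var = μ(1−μ)/(α+β+1), which approaches μ(1−μ) as α+β → 0.
So the supremum is μ(1−μ) = 0.17×0.83 = 0.1411.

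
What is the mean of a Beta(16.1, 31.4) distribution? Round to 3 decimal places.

0.339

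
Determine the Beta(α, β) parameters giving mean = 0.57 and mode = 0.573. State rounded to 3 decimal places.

With s = α+β: μ = α/s and mode = (α−1)/(s−2). Eliminating α = μs,
μs − 1 = m(s−2) ⇒ s(μ−m) = 1−2m ⇒ s = -0.146/-0.003 = 48.6667.
So α = μs = 27.740, β = (1−μ)s = 20.927.

α = 27.740, β = 20.927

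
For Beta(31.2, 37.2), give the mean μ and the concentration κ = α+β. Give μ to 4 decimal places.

μ = 0.4561, κ = 68.4

κ = α+β = 31.2+37.2 = 68.4; μ = α/κ = 31.2/68.4 = 0.4561.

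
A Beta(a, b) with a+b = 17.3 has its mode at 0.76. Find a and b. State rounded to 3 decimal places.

For a,b>1 the mode is (a−1)/(a+b−2), so a = mode·(κ−2)+1 = 0.76×15.3+1 = 12.628.
And b = (1−mode)·(κ−2)+1 = 0.24×15.3+1 = 4.672.

a = 12.628, b = 4.672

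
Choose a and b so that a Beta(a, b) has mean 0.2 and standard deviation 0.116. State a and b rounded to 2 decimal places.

a = 2.18, b = 8.71

First σ² = 0.013456. Setting a = μn, b = (1−μ)n with n = a+b,
μ(1−μ)/(n+1) = 0.013456 ⇒ n+1 = 0.16/0.013456 = 11.8906 ⇒ n = 10.8906.
Hence a = 0.2×10.8906 = 2.18, b = 0.8×10.8906 = 8.71.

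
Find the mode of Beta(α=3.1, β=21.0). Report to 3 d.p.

The density x^(α−1)(1−x)^(β−1) is maximised at (α−1)/(α+β−2) = 2.1/22.1 = 0.095.

0.095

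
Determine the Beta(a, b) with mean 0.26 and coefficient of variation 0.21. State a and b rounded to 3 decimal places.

Var = (CV·μ)² = (0.21×0.26)² = 0.002981.
a+b = μ(1−μ)/Var − 1 = 0.1924/0.002981 − 1 = 63.5386.
Thus a = 0.26·63.5386 = 16.520 and b = 0.74·63.5386 = 47.019.

a = 16.520, b = 47.019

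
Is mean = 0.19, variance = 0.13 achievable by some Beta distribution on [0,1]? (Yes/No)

A Beta with mean μ has variance μ(1−μ)/(α+β+1) < μ(1−μ).
Here μ(1−μ) = 0.19×0.81 = 0.1539, and 0.13 < 0.1539.

Yes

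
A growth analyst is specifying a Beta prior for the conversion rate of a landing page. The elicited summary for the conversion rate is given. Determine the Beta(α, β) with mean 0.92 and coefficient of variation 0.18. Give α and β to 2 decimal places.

α = 1.55, β = 0.13

σ = CV·μ = 0.18×0.92 = 0.16560, so σ² = 0.027423.
s+1 = μ(1−μ)/σ² = 0.0736/0.027423 = 2.6838, so s = α+β = 1.6838.
α = μs = 1.55, β = (1−μ)s = 0.13.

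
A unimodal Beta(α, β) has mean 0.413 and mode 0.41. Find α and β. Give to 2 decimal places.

α = 24.78, β = 35.22

Let s = α+β. Mean gives α = μs = 0.413s; mode gives (α−1)/(s−2) = 0.41.
Substituting: 0.413s − 1 = 0.41(s−2) = 0.41s − 0.82, so 0.003s = 0.18 and s = 60.0000.
Then α = 0.413×60.0000 = 24.78 and β = s−α = 35.22.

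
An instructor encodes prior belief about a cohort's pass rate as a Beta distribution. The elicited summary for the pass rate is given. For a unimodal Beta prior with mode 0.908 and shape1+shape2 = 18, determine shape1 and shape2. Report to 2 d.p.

Mode = (shape1−1)/(κ−2) with κ = shape1+shape2, so shape1−1 = 0.908·16 = 14.53.
shape1 = 15.53; shape2 = κ − shape1 = 2.47.

shape1 = 15.53, shape2 = 2.47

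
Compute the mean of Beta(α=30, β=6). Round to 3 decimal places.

0.833

The Beta mean is α/(α+β) = 30/(30+6) = 0.833.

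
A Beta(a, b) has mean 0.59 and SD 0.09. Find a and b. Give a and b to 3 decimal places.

First σ² = 0.0081. Setting a = μn, b = (1−μ)n with n = a+b,
μ(1−μ)/(n+1) = 0.0081 ⇒ n+1 = 0.2419/0.0081 = 29.8642 ⇒ n = 28.8642.
Hence a = 0.59×28.8642 = 17.030, b = 0.41×28.8642 = 11.834.

a = 17.030, b = 11.834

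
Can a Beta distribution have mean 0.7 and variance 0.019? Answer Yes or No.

Yes

A Beta with mean μ has variance μ(1−μ)/(α+β+1) < μ(1−μ).
Here μ(1−μ) = 0.7×0.3 = 0.21, and 0.019 < 0.21.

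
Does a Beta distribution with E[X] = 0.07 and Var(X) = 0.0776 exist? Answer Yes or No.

No

A Beta with mean μ has variance μ(1−μ)/(α+β+1) < μ(1−μ).
Here μ(1−μ) = 0.07×0.93 = 0.0651, and 0.0776 ≥ 0.0651.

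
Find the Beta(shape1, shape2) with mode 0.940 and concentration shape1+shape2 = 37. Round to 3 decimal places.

shape1 = 33.900, shape2 = 3.100

Since the density peak of Beta(shape1,shape2) is at (shape1−1)/(shape1+shape2−2),
shape1 = 1 + 0.940(37−2) = 33.900 and shape2 = 37 − 33.900 = 3.100.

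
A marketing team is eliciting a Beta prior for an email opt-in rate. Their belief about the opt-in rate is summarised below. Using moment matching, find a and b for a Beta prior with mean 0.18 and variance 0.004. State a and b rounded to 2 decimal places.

a = 6.46, b = 29.44

Let s = a+b. The Beta variance is μ(1−μ)/(s+1).
So s+1 = μ(1−μ)/σ² = (0.18×0.82)/0.004 = 0.1476/0.004 = 36.9000, giving s = 35.9000.
Then a = μs = 0.18×35.9000 = 6.46 and b = (1−μ)s = 0.82×35.9000 = 29.44.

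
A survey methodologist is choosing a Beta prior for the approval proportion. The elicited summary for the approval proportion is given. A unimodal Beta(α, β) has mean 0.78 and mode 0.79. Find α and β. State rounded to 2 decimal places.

Let s = α+β. Mean gives α = μs = 0.78s; mode gives (α−1)/(s−2) = 0.79.
Substituting: 0.78s − 1 = 0.79(s−2) = 0.79s − 1.58, so -0.01s = -0.58 and s = 58.0000.
Then α = 0.78×58.0000 = 45.24 and β = s−α = 12.76.

α = 45.24, β = 12.76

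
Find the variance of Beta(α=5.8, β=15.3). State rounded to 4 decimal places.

0.0090

Var = αβ/[(α+β)²(α+β+1)] = (5.8×15.3)/(21.1²×22.1) = 88.74/9839.141 = 0.0090.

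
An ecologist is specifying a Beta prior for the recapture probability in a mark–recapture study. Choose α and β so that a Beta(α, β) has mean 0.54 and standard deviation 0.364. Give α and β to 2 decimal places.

Variance = 0.364² = 0.132496. The moment-matching identity α+β = μ(1−μ)/Var − 1 gives
α+β = 0.2484/0.132496 − 1 = 0.8748, so α = μ·0.8748 = 0.47 and β = (1−μ)·0.8748 = 0.40.

α = 0.47, β = 0.40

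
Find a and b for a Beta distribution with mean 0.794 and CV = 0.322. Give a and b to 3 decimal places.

Var = (CV·μ)² = (0.322×0.794)² = 0.065366.
a+b = μ(1−μ)/Var − 1 = 0.163564/0.065366 − 1 = 1.5023.
Thus a = 0.794·1.5023 = 1.193 and b = 0.206·1.5023 = 0.309.

a = 1.193, b = 0.309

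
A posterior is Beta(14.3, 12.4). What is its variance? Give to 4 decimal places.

0.0090

μ = 14.3/26.7 = 0.535581; Var = μ(1−μ)/(α+β+1) = 0.2487340/27.7 = 0.0090.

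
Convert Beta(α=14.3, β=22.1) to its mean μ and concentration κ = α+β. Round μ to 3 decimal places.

μ = 0.393, κ = 36.4

κ = α+β = 14.3+22.1 = 36.4; μ = α/κ = 14.3/36.4 = 0.393.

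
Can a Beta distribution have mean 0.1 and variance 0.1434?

A Beta with mean μ has variance μ(1−μ)/(α+β+1) < μ(1−μ).
Here μ(1−μ) = 0.1×0.9 = 0.09, and 0.1434 ≥ 0.09.

No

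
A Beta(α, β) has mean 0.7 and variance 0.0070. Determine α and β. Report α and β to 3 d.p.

α = 20.300, β = 8.700

Let s = α+β. The Beta variance is μ(1−μ)/(s+1).
So s+1 = μ(1−μ)/σ² = (0.7×0.3)/0.0070 = 0.21/0.0070 = 30.0000, giving s = 29.0000.
Then α = μs = 0.7×29.0000 = 20.300 and β = (1−μ)s = 0.3×29.0000 = 8.700.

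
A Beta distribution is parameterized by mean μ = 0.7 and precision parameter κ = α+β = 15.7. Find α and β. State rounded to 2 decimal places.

α = μκ = 0.7×15.7 = 10.99 and β = (1−μ)κ = 0.3×15.7 = 4.71.

α = 10.99, β = 4.71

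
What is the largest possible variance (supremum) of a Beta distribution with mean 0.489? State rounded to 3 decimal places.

For fixed mean μ the Beta variance is μ(1−μ)/(α+β+1), increasing as α+β decreases.
Its least upper bound (not attained) is μ(1−μ) = 0.489·0.511 = 0.250.

0.250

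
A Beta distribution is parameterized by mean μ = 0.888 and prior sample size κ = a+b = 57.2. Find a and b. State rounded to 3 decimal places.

a = 50.794, b = 6.406

a = μκ = 0.888×57.2 = 50.794 and b = (1−μ)κ = 0.112×57.2 = 6.406.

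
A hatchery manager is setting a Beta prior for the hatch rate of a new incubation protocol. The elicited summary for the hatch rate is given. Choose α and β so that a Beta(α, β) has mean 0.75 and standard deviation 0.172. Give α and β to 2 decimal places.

α = 4.00, β = 1.33

First σ² = 0.029584. Setting α = μn, β = (1−μ)n with n = α+β,
μ(1−μ)/(n+1) = 0.029584 ⇒ n+1 = 0.1875/0.029584 = 6.3379 ⇒ n = 5.3379.
Hence α = 0.75×5.3379 = 4.00, β = 0.25×5.3379 = 1.33.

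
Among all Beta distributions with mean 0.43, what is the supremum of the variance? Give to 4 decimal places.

0.2451

Var = μ(1−μ)/(α+β+1), which approaches μ(1−μ) as α+β → 0.
So the supremum is μ(1−μ) = 0.43×0.57 = 0.2451.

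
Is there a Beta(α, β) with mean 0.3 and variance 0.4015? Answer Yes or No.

A Beta with mean μ has variance μ(1−μ)/(α+β+1) < μ(1−μ).
Here μ(1−μ) = 0.3×0.7 = 0.21, and 0.4015 ≥ 0.21.

No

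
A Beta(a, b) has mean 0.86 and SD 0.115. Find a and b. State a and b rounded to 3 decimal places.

First σ² = 0.013225. Setting a = μn, b = (1−μ)n with n = a+b,
μ(1−μ)/(n+1) = 0.013225 ⇒ n+1 = 0.1204/0.013225 = 9.1040 ⇒ n = 8.1040.
Hence a = 0.86×8.1040 = 6.969, b = 0.14×8.1040 = 1.135.

a = 6.969, b = 1.135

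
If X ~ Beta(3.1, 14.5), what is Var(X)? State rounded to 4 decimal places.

0.0078

α+β = 17.6 and αβ = 44.95, so Var = αβ/[(α+β)²(α+β+1)] = 44.95/5761.536 = 0.0078.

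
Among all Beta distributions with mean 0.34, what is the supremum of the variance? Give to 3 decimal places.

For fixed mean μ the Beta variance is μ(1−μ)/(α+β+1), increasing as α+β decreases.
Its least upper bound (not attained) is μ(1−μ) = 0.34·0.66 = 0.224.

0.224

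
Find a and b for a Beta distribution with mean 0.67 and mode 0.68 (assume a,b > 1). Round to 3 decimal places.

Let s = a+b. Mean gives a = μs = 0.67s; mode gives (a−1)/(s−2) = 0.68.
Substituting: 0.67s − 1 = 0.68(s−2) = 0.68s − 1.36, so -0.01s = -0.36 and s = 36.0000.
Then a = 0.67×36.0000 = 24.120 and b = s−a = 11.880.

a = 24.120, b = 11.880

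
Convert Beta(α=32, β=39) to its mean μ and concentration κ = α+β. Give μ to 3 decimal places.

μ = 0.451, κ = 71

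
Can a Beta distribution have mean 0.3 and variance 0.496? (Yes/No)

A Beta with mean μ has variance μ(1−μ)/(α+β+1) < μ(1−μ).
Here μ(1−μ) = 0.3×0.7 = 0.21, and 0.496 ≥ 0.21.

No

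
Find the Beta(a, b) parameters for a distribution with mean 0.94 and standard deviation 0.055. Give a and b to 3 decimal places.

a = 16.586, b = 1.059

σ² = 0.055² = 0.003025.
With s = a+b, Var = μ(1−μ)/(s+1), so s+1 = (0.94×0.06)/0.003025 = 18.6446 and s = 17.6446.
a = μs = 16.586, b = (1−μ)s = 1.059.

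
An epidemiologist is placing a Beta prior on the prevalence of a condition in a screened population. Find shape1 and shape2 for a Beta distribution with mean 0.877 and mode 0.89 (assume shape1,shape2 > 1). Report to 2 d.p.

shape1 = 52.62, shape2 = 7.38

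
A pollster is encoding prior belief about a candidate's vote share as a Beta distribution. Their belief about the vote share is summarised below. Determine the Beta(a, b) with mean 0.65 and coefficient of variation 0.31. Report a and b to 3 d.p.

a = 2.992, b = 1.611

Var = (CV·μ)² = (0.31×0.65)² = 0.040602.
a+b = μ(1−μ)/Var − 1 = 0.2275/0.040602 − 1 = 4.6031.
Thus a = 0.65·4.6031 = 2.992 and b = 0.35·4.6031 = 1.611.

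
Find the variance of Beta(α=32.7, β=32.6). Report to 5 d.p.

0.00377

Var = αβ/[(α+β)²(α+β+1)] = (32.7×32.6)/(65.3²×66.3) = 1066.02/282709.167 = 0.00377.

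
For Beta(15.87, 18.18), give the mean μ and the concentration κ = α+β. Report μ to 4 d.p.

κ = α+β = 15.87+18.18 = 34.05; μ = α/κ = 15.87/34.05 = 0.4661.

μ = 0.4661, κ = 34.05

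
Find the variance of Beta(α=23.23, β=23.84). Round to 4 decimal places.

0.0052

Var = αβ/[(α+β)²(α+β+1)] = (23.23×23.84)/(47.07²×48.07) = 553.8032/106503.166143 = 0.0052.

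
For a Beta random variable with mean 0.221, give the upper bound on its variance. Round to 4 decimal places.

0.1722

For fixed mean μ the Beta variance is μ(1−μ)/(α+β+1), increasing as α+β decreases.
Its least upper bound (not attained) is μ(1−μ) = 0.221·0.779 = 0.1722.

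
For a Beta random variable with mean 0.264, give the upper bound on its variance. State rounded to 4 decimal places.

0.1943

For fixed mean μ the Beta variance is μ(1−μ)/(α+β+1), increasing as α+β decreases.
Its least upper bound (not attained) is μ(1−μ) = 0.264·0.736 = 0.1943.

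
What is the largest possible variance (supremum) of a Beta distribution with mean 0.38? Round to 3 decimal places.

0.236

For fixed mean μ the Beta variance is μ(1−μ)/(α+β+1), increasing as α+β decreases.
Its least upper bound (not attained) is μ(1−μ) = 0.38·0.62 = 0.236.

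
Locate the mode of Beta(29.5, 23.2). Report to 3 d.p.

The density x^(α−1)(1−x)^(β−1) is maximised at (α−1)/(α+β−2) = 28.5/50.7 = 0.562.

0.562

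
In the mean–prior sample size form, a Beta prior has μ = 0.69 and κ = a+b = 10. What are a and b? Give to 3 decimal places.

a = 6.900, b = 3.100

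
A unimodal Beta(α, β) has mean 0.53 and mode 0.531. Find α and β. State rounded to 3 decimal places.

With s = α+β: μ = α/s and mode = (α−1)/(s−2). Eliminating α = μs,
μs − 1 = m(s−2) ⇒ s(μ−m) = 1−2m ⇒ s = -0.062/-0.001 = 62.0000.
So α = μs = 32.860, β = (1−μ)s = 29.140.

α = 32.860, β = 29.140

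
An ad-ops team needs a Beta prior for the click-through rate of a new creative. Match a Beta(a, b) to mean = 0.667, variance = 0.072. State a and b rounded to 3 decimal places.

a = 1.391, b = 0.694

Let s = a+b. The Beta variance is μ(1−μ)/(s+1).
So s+1 = μ(1−μ)/σ² = (0.667×0.333)/0.072 = 0.222111/0.072 = 3.0849, giving s = 2.0849.
Then a = μs = 0.667×2.0849 = 1.391 and b = (1−μ)s = 0.333×2.0849 = 0.694.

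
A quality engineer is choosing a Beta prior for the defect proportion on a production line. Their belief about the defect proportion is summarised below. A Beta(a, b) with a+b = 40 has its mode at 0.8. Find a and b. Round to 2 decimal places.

Since the density peak of Beta(a,b) is at (a−1)/(a+b−2),
a = 1 + 0.8(40−2) = 31.40 and b = 40 − 31.40 = 8.60.

a = 31.40, b = 8.60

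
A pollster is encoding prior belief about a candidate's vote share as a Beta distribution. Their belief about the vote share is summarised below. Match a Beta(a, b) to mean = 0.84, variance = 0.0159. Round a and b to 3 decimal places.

a = 6.260, b = 1.192

Write ν = a+b; then a = μν and Var = μ(1−μ)/(ν+1).
ν = μ(1−μ)/Var − 1 = 0.1344/0.0159 − 1 = 7.4528.
a = 0.84·7.4528 = 6.260, b = 0.16·7.4528 = 1.192.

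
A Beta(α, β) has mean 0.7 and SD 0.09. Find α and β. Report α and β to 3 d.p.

α = 17.448, β = 7.478

σ² = 0.09² = 0.0081.
With s = α+β, Var = μ(1−μ)/(s+1), so s+1 = (0.7×0.3)/0.0081 = 25.9259 and s = 24.9259.
α = μs = 17.448, β = (1−μ)s = 7.478.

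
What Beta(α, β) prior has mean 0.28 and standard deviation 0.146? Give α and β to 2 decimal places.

σ² = 0.146² = 0.021316.
With s = α+β, Var = μ(1−μ)/(s+1), so s+1 = (0.28×0.72)/0.021316 = 9.4577 and s = 8.4577.
α = μs = 2.37, β = (1−μ)s = 6.09.

α = 2.37, β = 6.09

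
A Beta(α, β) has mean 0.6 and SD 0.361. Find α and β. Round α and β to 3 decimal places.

α = 0.505, β = 0.337

Variance = 0.361² = 0.130321. The moment-matching identity α+β = μ(1−μ)/Var − 1 gives
α+β = 0.24/0.130321 − 1 = 0.8416, so α = μ·0.8416 = 0.505 and β = (1−μ)·0.8416 = 0.337.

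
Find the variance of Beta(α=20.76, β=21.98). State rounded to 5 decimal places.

0.00571

α+β = 42.74 and αβ = 456.3048, so Var = αβ/[(α+β)²(α+β+1)] = 456.3048/79900.190424 = 0.00571.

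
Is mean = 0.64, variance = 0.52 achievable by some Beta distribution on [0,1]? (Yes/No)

No

A Beta with mean μ has variance μ(1−μ)/(α+β+1) < μ(1−μ).
Here μ(1−μ) = 0.64×0.36 = 0.2304, and 0.52 ≥ 0.2304.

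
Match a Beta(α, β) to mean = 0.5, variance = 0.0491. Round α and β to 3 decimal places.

Let s = α+β. The Beta variance is μ(1−μ)/(s+1).
So s+1 = μ(1−μ)/σ² = (0.5×0.5)/0.0491 = 0.25/0.0491 = 5.0916, giving s = 4.0916.
Then α = μs = 0.5×4.0916 = 2.046 and β = (1−μ)s = 0.5×4.0916 = 2.046.

α = 2.046, β = 2.046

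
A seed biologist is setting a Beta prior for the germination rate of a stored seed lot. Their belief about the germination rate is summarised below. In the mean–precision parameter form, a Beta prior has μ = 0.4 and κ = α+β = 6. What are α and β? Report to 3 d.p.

Split κ in proportion μ : (1−μ): α = 0.4·6 = 2.400, β = 6 − 2.400 = 3.600.

α = 2.400, β = 3.600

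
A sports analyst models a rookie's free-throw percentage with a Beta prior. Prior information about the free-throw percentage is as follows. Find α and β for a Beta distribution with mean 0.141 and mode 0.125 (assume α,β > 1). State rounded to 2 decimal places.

Let s = α+β. Mean gives α = μs = 0.141s; mode gives (α−1)/(s−2) = 0.125.
Substituting: 0.141s − 1 = 0.125(s−2) = 0.125s − 0.250, so 0.016s = 0.750 and s = 46.8750.
Then α = 0.141×46.8750 = 6.61 and β = s−α = 40.27.

α = 6.61, β = 40.27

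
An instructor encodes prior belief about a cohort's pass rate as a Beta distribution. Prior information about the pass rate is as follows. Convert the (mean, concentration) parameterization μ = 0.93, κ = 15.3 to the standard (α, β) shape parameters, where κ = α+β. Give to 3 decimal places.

α = μκ = 0.93×15.3 = 14.229 and β = (1−μ)κ = 0.07×15.3 = 1.071.

α = 14.229, β = 1.071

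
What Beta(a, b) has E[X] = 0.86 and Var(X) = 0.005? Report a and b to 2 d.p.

a = 19.85, b = 3.23

By moment matching, a+b = μ(1−μ)/σ² − 1 = (0.86·0.14)/0.005 − 1 = 24.0800 − 1 = 23.0800.
Since a/(a+b) = μ, a = 0.86·23.0800 = 19.85 and b = 0.14·23.0800 = 3.23.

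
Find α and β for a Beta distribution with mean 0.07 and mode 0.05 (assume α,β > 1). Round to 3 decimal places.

Let s = α+β. Mean gives α = μs = 0.07s; mode gives (α−1)/(s−2) = 0.05.
Substituting: 0.07s − 1 = 0.05(s−2) = 0.05s − 0.10, so 0.02s = 0.90 and s = 45.0000.
Then α = 0.07×45.0000 = 3.150 and β = s−α = 41.850.

α = 3.150, β = 41.850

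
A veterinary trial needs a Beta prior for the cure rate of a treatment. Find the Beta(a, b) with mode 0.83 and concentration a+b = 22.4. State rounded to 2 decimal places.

Mode = (a−1)/(κ−2) with κ = a+b, so a−1 = 0.83·20.4 = 16.93.
a = 17.93; b = κ − a = 4.47.

a = 17.93, b = 4.47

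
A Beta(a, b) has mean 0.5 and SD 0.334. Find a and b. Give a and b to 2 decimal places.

Variance = 0.334² = 0.111556. The moment-matching identity a+b = μ(1−μ)/Var − 1 gives
a+b = 0.25/0.111556 − 1 = 1.2410, so a = μ·1.2410 = 0.62 and b = (1−μ)·1.2410 = 0.62.

a = 0.62, b = 0.62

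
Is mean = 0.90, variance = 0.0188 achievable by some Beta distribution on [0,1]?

Yes

A Beta with mean μ has variance μ(1−μ)/(α+β+1) < μ(1−μ).
Here μ(1−μ) = 0.90×0.10 = 0.0900, and 0.0188 < 0.0900.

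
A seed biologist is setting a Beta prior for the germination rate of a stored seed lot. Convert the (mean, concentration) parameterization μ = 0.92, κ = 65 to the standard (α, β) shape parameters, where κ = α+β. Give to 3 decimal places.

Split κ in proportion μ : (1−μ): α = 0.92·65 = 59.800, β = 65 − 59.800 = 5.200.

α = 59.800, β = 5.200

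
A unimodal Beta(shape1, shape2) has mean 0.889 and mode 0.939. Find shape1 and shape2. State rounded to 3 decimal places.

With s = shape1+shape2: μ = shape1/s and mode = (shape1−1)/(s−2). Eliminating shape1 = μs,
μs − 1 = m(s−2) ⇒ s(μ−m) = 1−2m ⇒ s = -0.878/-0.050 = 17.5600.
So shape1 = μs = 15.611, shape2 = (1−μ)s = 1.949.

shape1 = 15.611, shape2 = 1.949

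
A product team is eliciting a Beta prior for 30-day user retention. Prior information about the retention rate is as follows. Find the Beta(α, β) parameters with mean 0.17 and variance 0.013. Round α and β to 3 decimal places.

Write ν = α+β; then α = μν and Var = μ(1−μ)/(ν+1).
ν = μ(1−μ)/Var − 1 = 0.1411/0.013 − 1 = 9.8538.
α = 0.17·9.8538 = 1.675, β = 0.83·9.8538 = 8.179.

α = 1.675, β = 8.179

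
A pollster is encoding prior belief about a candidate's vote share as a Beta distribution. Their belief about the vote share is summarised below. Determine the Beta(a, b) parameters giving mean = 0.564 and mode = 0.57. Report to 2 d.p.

With s = a+b: μ = a/s and mode = (a−1)/(s−2). Eliminating a = μs,
μs − 1 = m(s−2) ⇒ s(μ−m) = 1−2m ⇒ s = -0.14/-0.006 = 23.3333.
So a = μs = 13.16, b = (1−μ)s = 10.17.

a = 13.16, b = 10.17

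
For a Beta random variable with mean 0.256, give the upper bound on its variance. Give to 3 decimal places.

0.190

Var = μ(1−μ)/(α+β+1), which approaches μ(1−μ) as α+β → 0.
So the supremum is μ(1−μ) = 0.256×0.744 = 0.190.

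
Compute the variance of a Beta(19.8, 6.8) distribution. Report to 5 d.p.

0.00689

α+β = 26.6 and αβ = 134.64, so Var = αβ/[(α+β)²(α+β+1)] = 134.64/19528.656 = 0.00689.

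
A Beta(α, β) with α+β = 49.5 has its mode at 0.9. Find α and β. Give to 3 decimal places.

Since the density peak of Beta(α,β) is at (α−1)/(α+β−2),
α = 1 + 0.9(49.5−2) = 43.750 and β = 49.5 − 43.750 = 5.750.

α = 43.750, β = 5.750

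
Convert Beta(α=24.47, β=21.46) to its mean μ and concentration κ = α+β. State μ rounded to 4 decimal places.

κ = α+β = 24.47+21.46 = 45.93; μ = α/κ = 24.47/45.93 = 0.5328.

μ = 0.5328, κ = 45.93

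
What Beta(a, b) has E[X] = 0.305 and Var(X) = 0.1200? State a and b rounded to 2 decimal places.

a = 0.23, b = 0.53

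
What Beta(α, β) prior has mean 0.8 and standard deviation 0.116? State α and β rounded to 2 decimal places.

Variance = 0.116² = 0.013456. The moment-matching identity α+β = μ(1−μ)/Var − 1 gives
α+β = 0.16/0.013456 − 1 = 10.8906, so α = μ·10.8906 = 8.71 and β = (1−μ)·10.8906 = 2.18.

α = 8.71, β = 2.18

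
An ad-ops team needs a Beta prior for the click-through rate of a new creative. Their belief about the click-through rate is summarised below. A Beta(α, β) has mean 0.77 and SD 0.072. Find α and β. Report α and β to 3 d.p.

σ² = 0.072² = 0.005184.
With s = α+β, Var = μ(1−μ)/(s+1), so s+1 = (0.77×0.23)/0.005184 = 34.1628 and s = 33.1628.
α = μs = 25.535, β = (1−μ)s = 7.627.

α = 25.535, β = 7.627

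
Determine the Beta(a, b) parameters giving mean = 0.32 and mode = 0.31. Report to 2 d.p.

a = 12.16, b = 25.84

With s = a+b: μ = a/s and mode = (a−1)/(s−2). Eliminating a = μs,
μs − 1 = m(s−2) ⇒ s(μ−m) = 1−2m ⇒ s = 0.38/0.01 = 38.0000.
So a = μs = 12.16, b = (1−μ)s = 25.84.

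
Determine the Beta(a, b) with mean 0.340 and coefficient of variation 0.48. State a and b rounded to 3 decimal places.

Var = (CV·μ)² = (0.48×0.340)² = 0.026634.
a+b = μ(1−μ)/Var − 1 = 0.224400/0.026634 − 1 = 7.4252.
Thus a = 0.340·7.4252 = 2.525 and b = 0.660·7.4252 = 4.901.

a = 2.525, b = 4.901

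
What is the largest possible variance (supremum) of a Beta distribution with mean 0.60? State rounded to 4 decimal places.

Var = μ(1−μ)/(α+β+1), which approaches μ(1−μ) as α+β → 0.
So the supremum is μ(1−μ) = 0.60×0.40 = 0.2400.

0.2400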